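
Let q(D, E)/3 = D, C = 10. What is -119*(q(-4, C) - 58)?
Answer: 8330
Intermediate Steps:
q(D, E) = 3*D
-119*(q(-4, C) - 58) = -119*(3*(-4) - 58) = -119*(-12 - 58) = -119*(-70) = 8330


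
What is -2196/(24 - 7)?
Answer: -2196/17 ≈ -129.18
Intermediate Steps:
-2196/(24 - 7) = -2196/17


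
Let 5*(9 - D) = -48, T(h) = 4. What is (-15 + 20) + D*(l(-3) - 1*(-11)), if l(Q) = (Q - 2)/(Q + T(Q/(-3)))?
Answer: 583/5 ≈ 116.60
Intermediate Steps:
D = 93/5 (D = 9 - ⅕*(-48) = 9 + 48/5 = 93/5 ≈ 18.600)
l(Q) = (-2 + Q)/(4 + Q) (l(Q) = (Q - 2)/(Q + 4) = (-2 + Q)/(4 + Q))
(-15 + 20) + D*(l(-3) - 1*(-11)) = (-15 + 20) + 93*((-2 - 3)/(4 - 3) - 1*(-11))/5 = 5 + 93*(-5/1 + 11)/5 = 5 + 93*(1*(-5) + 11)/5 = 5 + 93*(-5 + 11)/5 = 5 + (93/5)*6 = 5 + 558/5 = 583/5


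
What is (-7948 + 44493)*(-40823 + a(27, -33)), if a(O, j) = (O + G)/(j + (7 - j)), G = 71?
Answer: -1491364905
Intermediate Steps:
a(O, j) = 71/7 + O/7 (a(O, j) = (O + 71)/(j + (7 - j)) = (71 + O)/7 = (71 + O)*(1/7) = 71/7 + O/7)
(-7948 + 44493)*(-40823 + a(27, -33)) = (-7948 + 44493)*(-40823 + (71/7 + (1/7)*27)) = 36545*(-40823 + (71/7 + 27/7)) = 36545*(-40823 + 14) = 36545*(-40809) = -1491364905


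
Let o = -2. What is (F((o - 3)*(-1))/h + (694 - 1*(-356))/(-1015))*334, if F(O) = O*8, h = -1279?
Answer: -13203020/37091 ≈ -355.96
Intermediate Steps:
F(O) = 8*O
(F((o - 3)*(-1))/h + (694 - 1*(-356))/(-1015))*334 = ((8*((-2 - 3)*(-1)))/(-1279) + (694 - 1*(-356))/(-1015))*334 = ((8*(-5*(-1)))*(-1/1279) + (694 + 356)*(-1/1015))*334 = ((8*5)*(-1/1279) + 1050*(-1/1015))*334 = (40*(-1/1279) - 30/29)*334 = (-40/1279 - 30/29)*334 = -39530/37091*334 = -13203020/37091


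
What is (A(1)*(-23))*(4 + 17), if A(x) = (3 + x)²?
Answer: -7728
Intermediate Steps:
(A(1)*(-23))*(4 + 17) = ((3 + 1)²*(-23))*(4 + 17) = (4²*(-23))*21 = (16*(-23))*21 = -368*21 = -7728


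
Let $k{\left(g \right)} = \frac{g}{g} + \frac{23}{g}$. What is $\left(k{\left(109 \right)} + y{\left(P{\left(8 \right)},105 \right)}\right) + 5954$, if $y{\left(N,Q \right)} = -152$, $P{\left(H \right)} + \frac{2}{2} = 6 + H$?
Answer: $\frac{632550}{109} \approx 5803.2$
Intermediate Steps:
$k{\left(g \right)} = 1 + \frac{23}{g}$
$P{\left(H \right)} = 5 + H$ ($P{\left(H \right)} = -1 + \left(6 + H\right) = 5 + H$)
$\left(k{\left(109 \right)} + y{\left(P{\left(8 \right)},105 \right)}\right) + 5954 = \left(\frac{23 + 109}{109} - 152\right) + 5954 = \left(\frac{1}{109} \cdot 132 - 152\right) + 5954 = \left(\frac{132}{109} - 152\right) + 5954 = - \frac{16436}{109} + 5954 = \frac{632550}{109}$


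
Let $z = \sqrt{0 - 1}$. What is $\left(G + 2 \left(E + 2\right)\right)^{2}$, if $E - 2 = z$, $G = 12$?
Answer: $396 + 80 i \approx 396.0 + 80.0 i$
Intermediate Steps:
$z = i$ ($z = \sqrt{-1} = i \approx 1.0 i$)
$E = 2 + i \approx 2.0 + 1.0 i$
$\left(G + 2 \left(E + 2\right)\right)^{2} = \left(12 + 2 \left(\left(2 + i\right) + 2\right)\right)^{2} = \left(12 + 2 \left(4 + i\right)\right)^{2} = \left(12 + \left(8 + 2 i\right)\right)^{2} = \left(20 + 2 i\right)^{2}$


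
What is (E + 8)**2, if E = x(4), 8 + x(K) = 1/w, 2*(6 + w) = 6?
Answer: 1/9 ≈ 0.11111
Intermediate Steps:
w = -3 (w = -6 + (1/2)*6 = -6 + 3 = -3)
x(K) = -25/3 (x(K) = -8 + 1/(-3) = -8 - 1/3 = -25/3)
E = -25/3 ≈ -8.3333
(E + 8)**2 = (-25/3 + 8)**2 = (-1/3)**2 = 1/9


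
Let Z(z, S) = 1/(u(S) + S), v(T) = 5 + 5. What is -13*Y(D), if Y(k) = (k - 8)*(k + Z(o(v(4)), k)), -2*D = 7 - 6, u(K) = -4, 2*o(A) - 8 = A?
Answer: -2873/36 ≈ -79.806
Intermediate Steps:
v(T) = 10
o(A) = 4 + A/2
D = -½ (D = -(7 - 6)/2 = -½*1 = -½ ≈ -0.50000)
Z(z, S) = 1/(-4 + S)
Y(k) = (-8 + k)*(k + 1/(-4 + k)) (Y(k) = (k - 8)*(k + 1/(-4 + k)) = (-8 + k)*(k + 1/(-4 + k)))
-13*Y(D) = -13*(-8 - ½ - (-8 - ½)*(-4 - ½)/2)/(-4 - ½) = -13*(-8 - ½ - ½*(-17/2)*(-9/2))/(-9/2) = -(-26)*(-8 - ½ - 153/8)/9 = -(-26)*(-221)/(9*8) = -13*221/36 = -2873/36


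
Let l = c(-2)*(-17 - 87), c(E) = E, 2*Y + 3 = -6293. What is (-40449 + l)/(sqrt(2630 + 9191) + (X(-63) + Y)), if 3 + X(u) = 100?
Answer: 122775291/9296780 + 40241*sqrt(11821)/9296780 ≈ 13.677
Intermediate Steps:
Y = -3148 (Y = -3/2 + (1/2)*(-6293) = -3/2 - 6293/2 = -3148)
X(u) = 97 (X(u) = -3 + 100 = 97)
l = 208 (l = -2*(-17 - 87) = -2*(-104) = 208)
(-40449 + l)/(sqrt(2630 + 9191) + (X(-63) + Y)) = (-40449 + 208)/(sqrt(2630 + 9191) + (97 - 3148)) = -40241/(sqrt(11821) - 3051) = -40241/(-3051 + sqrt(11821))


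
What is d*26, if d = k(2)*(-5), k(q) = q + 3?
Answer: -650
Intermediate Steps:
k(q) = 3 + q
d = -25 (d = (3 + 2)*(-5) = 5*(-5) = -25)
d*26 = -25*26 = -650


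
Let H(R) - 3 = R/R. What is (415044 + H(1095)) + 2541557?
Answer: 2956605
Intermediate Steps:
H(R) = 4 (H(R) = 3 + R/R = 3 + 1 = 4)
(415044 + H(1095)) + 2541557 = (415044 + 4) + 2541557 = 415048 + 2541557 = 2956605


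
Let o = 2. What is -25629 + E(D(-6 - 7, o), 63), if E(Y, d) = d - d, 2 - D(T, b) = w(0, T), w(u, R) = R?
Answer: -25629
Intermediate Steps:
D(T, b) = 2 - T
E(Y, d) = 0
-25629 + E(D(-6 - 7, o), 63) = -25629 + 0 = -25629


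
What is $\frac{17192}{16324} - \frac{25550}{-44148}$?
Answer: $\frac{21001261}{12869142} \approx 1.6319$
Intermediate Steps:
$\frac{17192}{16324} - \frac{25550}{-44148} = 17192 \cdot \frac{1}{16324} - - \frac{12775}{22074} = \frac{614}{583} + \frac{12775}{22074} = \frac{21001261}{12869142}$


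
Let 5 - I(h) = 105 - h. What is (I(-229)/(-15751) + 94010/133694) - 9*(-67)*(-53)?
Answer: -33649095544605/1052907097 ≈ -31958.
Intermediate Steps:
I(h) = -100 + h (I(h) = 5 - (105 - h) = 5 + (-105 + h) = -100 + h)
(I(-229)/(-15751) + 94010/133694) - 9*(-67)*(-53) = ((-100 - 229)/(-15751) + 94010/133694) - 9*(-67)*(-53) = (-329*(-1/15751) + 94010*(1/133694)) + 603*(-53) = (329/15751 + 47005/66847) - 31959 = 762368418/1052907097 - 31959 = -33649095544605/1052907097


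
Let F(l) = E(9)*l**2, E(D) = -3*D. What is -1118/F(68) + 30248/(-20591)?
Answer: -1876690783/1285372584 ≈ -1.4600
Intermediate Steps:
F(l) = -27*l**2 (F(l) = (-3*9)*l**2 = -27*l**2)
-1118/F(68) + 30248/(-20591) = -1118/((-27*68**2)) + 30248/(-20591) = -1118/((-27*4624)) + 30248*(-1/20591) = -1118/(-124848) - 30248/20591 = -1118*(-1/124848) - 30248/20591 = 559/62424 - 30248/20591 = -1876690783/1285372584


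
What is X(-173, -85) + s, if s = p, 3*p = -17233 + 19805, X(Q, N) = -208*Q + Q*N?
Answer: 154639/3 ≈ 51546.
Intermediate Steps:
X(Q, N) = -208*Q + N*Q
p = 2572/3 (p = (-17233 + 19805)/3 = (⅓)*2572 = 2572/3 ≈ 857.33)
s = 2572/3 ≈ 857.33
X(-173, -85) + s = -173*(-208 - 85) + 2572/3 = -173*(-293) + 2572/3 = 50689 + 2572/3 = 154639/3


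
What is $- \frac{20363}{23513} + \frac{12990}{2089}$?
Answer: $\frac{37556509}{7016951} \approx 5.3523$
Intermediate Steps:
$- \frac{20363}{23513} + \frac{12990}{2089} = \left(-20363\right) \frac{1}{23513} + 12990 \cdot \frac{1}{2089} = - \frac{2909}{3359} + \frac{12990}{2089} = \frac{37556509}{7016951}$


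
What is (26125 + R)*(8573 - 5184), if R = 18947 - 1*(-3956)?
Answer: 166155892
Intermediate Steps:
R = 22903 (R = 18947 + 3956 = 22903)
(26125 + R)*(8573 - 5184) = (26125 + 22903)*(8573 - 5184) = 49028*3389 = 166155892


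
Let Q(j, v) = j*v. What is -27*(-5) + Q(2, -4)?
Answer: 127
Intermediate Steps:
-27*(-5) + Q(2, -4) = -27*(-5) + 2*(-4) = 135 - 8 = 127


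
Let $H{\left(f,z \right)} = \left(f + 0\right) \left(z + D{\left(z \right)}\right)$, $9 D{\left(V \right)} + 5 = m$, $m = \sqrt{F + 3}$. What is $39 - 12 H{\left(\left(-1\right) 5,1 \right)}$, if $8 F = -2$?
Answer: $\frac{197}{3} + \frac{10 \sqrt{11}}{3} \approx 76.722$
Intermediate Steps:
$F = - \frac{1}{4}$ ($F = \frac{1}{8} \left(-2\right) = - \frac{1}{4} \approx -0.25$)
$m = \frac{\sqrt{11}}{2}$ ($m = \sqrt{- \frac{1}{4} + 3} = \sqrt{\frac{11}{4}} = \frac{\sqrt{11}}{2} \approx 1.6583$)
$D{\left(V \right)} = - \frac{5}{9} + \frac{\sqrt{11}}{18}$ ($D{\left(V \right)} = - \frac{5}{9} + \frac{\frac{1}{2} \sqrt{11}}{9} = - \frac{5}{9} + \frac{\sqrt{11}}{18}$)
$H{\left(f,z \right)} = f \left(- \frac{5}{9} + z + \frac{\sqrt{11}}{18}\right)$ ($H{\left(f,z \right)} = \left(f + 0\right) \left(z - \left(\frac{5}{9} - \frac{\sqrt{11}}{18}\right)\right) = f \left(- \frac{5}{9} + z + \frac{\sqrt{11}}{18}\right)$)
$39 - 12 H{\left(\left(-1\right) 5,1 \right)} = 39 - 12 \frac{\left(-1\right) 5 \left(-10 + \sqrt{11} + 18 \cdot 1\right)}{18} = 39 - 12 \cdot \frac{1}{18} \left(-5\right) \left(-10 + \sqrt{11} + 18\right) = 39 - 12 \cdot \frac{1}{18} \left(-5\right) \left(8 + \sqrt{11}\right) = 39 - 12 \left(- \frac{20}{9} - \frac{5 \sqrt{11}}{18}\right) = 39 + \left(\frac{80}{3} + \frac{10 \sqrt{11}}{3}\right) = \frac{197}{3} + \frac{10 \sqrt{11}}{3}$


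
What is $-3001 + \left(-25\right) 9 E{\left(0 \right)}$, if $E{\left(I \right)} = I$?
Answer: $-3001$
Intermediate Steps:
$-3001 + \left(-25\right) 9 E{\left(0 \right)} = -3001 + \left(-25\right) 9 \cdot 0 = -3001 - 0 = -3001 + 0 = -3001$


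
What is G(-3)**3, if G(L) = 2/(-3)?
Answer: -8/27 ≈ -0.29630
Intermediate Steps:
G(L) = -2/3 (G(L) = 2*(-1/3) = -2/3)
G(-3)**3 = (-2/3)**3 = -8/27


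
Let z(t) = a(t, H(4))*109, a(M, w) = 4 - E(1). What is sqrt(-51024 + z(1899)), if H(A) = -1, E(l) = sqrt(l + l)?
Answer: sqrt(-50588 - 109*sqrt(2)) ≈ 225.26*I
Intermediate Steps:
E(l) = sqrt(2)*sqrt(l) (E(l) = sqrt(2*l) = sqrt(2)*sqrt(l))
a(M, w) = 4 - sqrt(2) (a(M, w) = 4 - sqrt(2)*sqrt(1) = 4 - sqrt(2))
z(t) = 436 - 109*sqrt(2) (z(t) = (4 - sqrt(2))*109 = 436 - 109*sqrt(2))
sqrt(-51024 + z(1899)) = sqrt(-51024 + (436 - 109*sqrt(2))) = sqrt(-50588 - 109*sqrt(2))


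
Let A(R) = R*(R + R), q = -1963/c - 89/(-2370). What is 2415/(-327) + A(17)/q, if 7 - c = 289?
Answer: 4885505/64964 ≈ 75.203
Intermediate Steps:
c = -282 (c = 7 - 1*289 = 7 - 289 = -282)
q = 129928/18565 (q = -1963/(-282) - 89/(-2370) = -1963*(-1/282) - 89*(-1/2370) = 1963/282 + 89/2370 = 129928/18565 ≈ 6.9985)
A(R) = 2*R² (A(R) = R*(2*R) = 2*R²)
2415/(-327) + A(17)/q = 2415/(-327) + (2*17²)/(129928/18565) = 2415*(-1/327) + (2*289)*(18565/129928) = -805/109 + 578*(18565/129928) = -805/109 + 5365285/64964 = 4885505/64964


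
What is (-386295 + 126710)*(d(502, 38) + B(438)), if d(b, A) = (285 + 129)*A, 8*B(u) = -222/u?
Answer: -2384924467835/584 ≈ -4.0838e+9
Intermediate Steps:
B(u) = -111/(4*u) (B(u) = (-222/u)/8 = -111/(4*u))
d(b, A) = 414*A
(-386295 + 126710)*(d(502, 38) + B(438)) = (-386295 + 126710)*(414*38 - 111/4/438) = -259585*(15732 - 111/4*1/438) = -259585*(15732 - 37/584) = -259585*9187451/584 = -2384924467835/584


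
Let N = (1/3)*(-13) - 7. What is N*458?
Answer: -15572/3 ≈ -5190.7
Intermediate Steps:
N = -34/3 (N = (1*(⅓))*(-13) - 7 = (⅓)*(-13) - 7 = -13/3 - 7 = -34/3 ≈ -11.333)
N*458 = -34/3*458 = -15572/3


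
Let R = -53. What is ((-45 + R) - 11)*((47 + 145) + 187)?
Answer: -41311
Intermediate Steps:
((-45 + R) - 11)*((47 + 145) + 187) = ((-45 - 53) - 11)*((47 + 145) + 187) = (-98 - 11)*(192 + 187) = -109*379 = -41311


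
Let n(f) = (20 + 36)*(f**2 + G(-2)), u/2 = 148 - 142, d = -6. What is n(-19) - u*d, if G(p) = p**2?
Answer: 20512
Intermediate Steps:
u = 12 (u = 2*(148 - 142) = 2*6 = 12)
n(f) = 224 + 56*f**2 (n(f) = (20 + 36)*(f**2 + (-2)**2) = 56*(f**2 + 4) = 56*(4 + f**2) = 224 + 56*f**2)
n(-19) - u*d = (224 + 56*(-19)**2) - 12*(-6) = (224 + 56*361) - 1*(-72) = (224 + 20216) + 72 = 20440 + 72 = 20512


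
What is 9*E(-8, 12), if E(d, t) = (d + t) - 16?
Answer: -108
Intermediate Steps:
E(d, t) = -16 + d + t
9*E(-8, 12) = 9*(-16 - 8 + 12) = 9*(-12) = -108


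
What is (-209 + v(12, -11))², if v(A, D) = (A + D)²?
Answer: 43264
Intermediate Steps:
(-209 + v(12, -11))² = (-209 + (12 - 11)²)² = (-209 + 1²)² = (-209 + 1)² = (-208)² = 43264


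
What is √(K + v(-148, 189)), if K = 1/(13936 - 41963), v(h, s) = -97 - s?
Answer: I*√224656668521/28027 ≈ 16.912*I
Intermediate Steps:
K = -1/28027 (K = 1/(-28027) = -1/28027 ≈ -3.5680e-5)
√(K + v(-148, 189)) = √(-1/28027 + (-97 - 1*189)) = √(-1/28027 + (-97 - 189)) = √(-1/28027 - 286) = √(-8015723/28027) = I*√224656668521/28027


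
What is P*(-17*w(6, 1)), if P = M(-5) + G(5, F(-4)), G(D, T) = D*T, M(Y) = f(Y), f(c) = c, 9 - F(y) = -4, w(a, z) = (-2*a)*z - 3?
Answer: 15300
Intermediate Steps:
w(a, z) = -3 - 2*a*z (w(a, z) = -2*a*z - 3 = -3 - 2*a*z)
F(y) = 13 (F(y) = 9 - 1*(-4) = 9 + 4 = 13)
M(Y) = Y
P = 60 (P = -5 + 5*13 = -5 + 65 = 60)
P*(-17*w(6, 1)) = 60*(-17*(-3 - 2*6*1)) = 60*(-17*(-3 - 12)) = 60*(-17*(-15)) = 60*255 = 15300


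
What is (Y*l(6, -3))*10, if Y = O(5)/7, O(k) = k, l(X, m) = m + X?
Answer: 150/7 ≈ 21.429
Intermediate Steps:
l(X, m) = X + m
Y = 5/7 ≈ 0.71429
(Y*l(6, -3))*10 = (5*(6 - 3)/7)*10 = ((5/7)*3)*10 = (15/7)*10 = 150/7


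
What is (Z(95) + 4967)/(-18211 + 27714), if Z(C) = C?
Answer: 5062/9503 ≈ 0.53267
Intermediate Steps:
(Z(95) + 4967)/(-18211 + 27714) = (95 + 4967)/(-18211 + 27714) = 5062/9503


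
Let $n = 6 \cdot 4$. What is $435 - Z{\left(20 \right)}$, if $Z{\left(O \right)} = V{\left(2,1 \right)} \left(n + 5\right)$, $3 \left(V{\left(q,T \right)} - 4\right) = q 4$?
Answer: $\frac{725}{3} \approx 241.67$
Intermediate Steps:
$V{\left(q,T \right)} = 4 + \frac{4 q}{3}$ ($V{\left(q,T \right)} = 4 + \frac{q 4}{3} = 4 + \frac{4 q}{3}$)
$n = 24$
$Z{\left(O \right)} = \frac{580}{3}$ ($Z{\left(O \right)} = \left(4 + \frac{4}{3} \cdot 2\right) \left(24 + 5\right) = \left(4 + \frac{8}{3}\right) 29 = \frac{20}{3} \cdot 29 = \frac{580}{3}$)
$435 - Z{\left(20 \right)} = 435 - \frac{580}{3} = \frac{725}{3}$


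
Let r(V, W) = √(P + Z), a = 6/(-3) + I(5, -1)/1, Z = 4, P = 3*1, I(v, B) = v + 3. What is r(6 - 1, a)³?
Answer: 7*√7 ≈ 18.520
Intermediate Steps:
I(v, B) = 3 + v
P = 3
a = 6 (a = 6/(-3) + (3 + 5)/1 = 6*(-⅓) + 8*1 = -2 + 8 = 6)
r(V, W) = √7 (r(V, W) = √(3 + 4) = √7)
r(6 - 1, a)³ = (√7)³ = 7*√7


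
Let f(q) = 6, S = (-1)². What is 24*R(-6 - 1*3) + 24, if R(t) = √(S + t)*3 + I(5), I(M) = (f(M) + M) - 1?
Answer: 264 + 144*I*√2 ≈ 264.0 + 203.65*I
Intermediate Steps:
S = 1
I(M) = 5 + M (I(M) = (6 + M) - 1 = 5 + M)
R(t) = 10 + 3*√(1 + t) (R(t) = √(1 + t)*3 + (5 + 5) = 3*√(1 + t) + 10 = 10 + 3*√(1 + t))
24*R(-6 - 1*3) + 24 = 24*(10 + 3*√(1 + (-6 - 1*3))) + 24 = 24*(10 + 3*√(1 + (-6 - 3))) + 24 = 24*(10 + 3*√(1 - 9)) + 24 = 24*(10 + 3*√(-8)) + 24 = 24*(10 + 3*(2*I*√2)) + 24 = 24*(10 + 6*I*√2) + 24 = (240 + 144*I*√2) + 24 = 264 + 144*I*√2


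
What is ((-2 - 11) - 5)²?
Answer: 324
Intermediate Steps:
((-2 - 11) - 5)² = (-13 - 5)² = (-18)² = 324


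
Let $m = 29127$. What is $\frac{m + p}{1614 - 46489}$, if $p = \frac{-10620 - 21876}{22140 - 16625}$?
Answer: $- \frac{160602909}{247485625} \approx -0.64894$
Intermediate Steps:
$p = - \frac{32496}{5515} \approx -5.8923$
$\frac{m + p}{1614 - 46489} = \frac{29127 - \frac{32496}{5515}}{1614 - 46489} = \frac{160602909}{5515 \left(-44875\right)} = \frac{160602909}{5515} \left(- \frac{1}{44875}\right) = - \frac{160602909}{247485625}$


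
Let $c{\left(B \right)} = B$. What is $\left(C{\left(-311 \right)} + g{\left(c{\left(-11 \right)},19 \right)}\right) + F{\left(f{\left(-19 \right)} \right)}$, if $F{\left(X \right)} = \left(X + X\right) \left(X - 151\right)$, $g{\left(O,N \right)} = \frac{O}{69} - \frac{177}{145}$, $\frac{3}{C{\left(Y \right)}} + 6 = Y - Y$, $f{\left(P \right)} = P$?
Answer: $\frac{129226979}{20010} \approx 6458.1$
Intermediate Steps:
$C{\left(Y \right)} = - \frac{1}{2}$ ($C{\left(Y \right)} = \frac{3}{-6 + \left(Y - Y\right)} = \frac{3}{-6 + 0} = \frac{3}{-6} = 3 \left(- \frac{1}{6}\right) = - \frac{1}{2}$)
$g{\left(O,N \right)} = - \frac{177}{145} + \frac{O}{69}$ ($g{\left(O,N \right)} = O \frac{1}{69} - \frac{177}{145} = \frac{O}{69} - \frac{177}{145} = - \frac{177}{145} + \frac{O}{69}$)
$F{\left(X \right)} = 2 X \left(-151 + X\right)$
$\left(C{\left(-311 \right)} + g{\left(c{\left(-11 \right)},19 \right)}\right) + F{\left(f{\left(-19 \right)} \right)} = \left(- \frac{1}{2} + \left(- \frac{177}{145} + \frac{1}{69} \left(-11\right)\right)\right) + 2 \left(-19\right) \left(-151 - 19\right) = \left(- \frac{1}{2} - \frac{13808}{10005}\right) + 2 \left(-19\right) \left(-170\right) = \left(- \frac{1}{2} - \frac{13808}{10005}\right) + 6460 = - \frac{37621}{20010} + 6460 = \frac{129226979}{20010}$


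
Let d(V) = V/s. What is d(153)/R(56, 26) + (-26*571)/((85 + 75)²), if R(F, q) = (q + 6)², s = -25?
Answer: -14999/25600 ≈ -0.58590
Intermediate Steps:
R(F, q) = (6 + q)²
d(V) = -V/25 (d(V) = V/(-25) = V*(-1/25) = -V/25)
d(153)/R(56, 26) + (-26*571)/((85 + 75)²) = (-1/25*153)/((6 + 26)²) + (-26*571)/((85 + 75)²) = -153/(25*(32²)) - 14846/(160²) = -153/25/1024 - 14846/25600 = -153/25*1/1024 - 14846*1/25600 = -153/25600 - 7423/12800 = -14999/25600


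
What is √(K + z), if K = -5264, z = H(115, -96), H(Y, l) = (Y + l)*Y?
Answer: I*√3079 ≈ 55.489*I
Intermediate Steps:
H(Y, l) = Y*(Y + l)
z = 2185 (z = 115*(115 - 96) = 115*19 = 2185)
√(K + z) = √(-5264 + 2185) = √(-3079) = I*√3079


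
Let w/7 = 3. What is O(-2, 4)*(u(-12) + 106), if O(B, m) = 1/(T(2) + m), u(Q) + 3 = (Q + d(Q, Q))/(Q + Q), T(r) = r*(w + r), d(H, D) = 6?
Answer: 413/200 ≈ 2.0650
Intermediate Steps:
w = 21 (w = 7*3 = 21)
T(r) = r*(21 + r)
u(Q) = -3 + (6 + Q)/(2*Q) (u(Q) = -3 + (Q + 6)/(Q + Q) = -3 + (6 + Q)/((2*Q)) = -3 + (6 + Q)*(1/(2*Q)) = -3 + (6 + Q)/(2*Q))
O(B, m) = 1/(46 + m) (O(B, m) = 1/(2*(21 + 2) + m) = 1/(2*23 + m) = 1/(46 + m))
O(-2, 4)*(u(-12) + 106) = ((-5/2 + 3/(-12)) + 106)/(46 + 4) = ((-5/2 + 3*(-1/12)) + 106)/50 = ((-5/2 - ¼) + 106)/50 = (-11/4 + 106)/50 = (1/50)*(413/4) = 413/200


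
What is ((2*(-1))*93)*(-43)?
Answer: 7998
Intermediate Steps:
((2*(-1))*93)*(-43) = -2*93*(-43) = -186*(-43) = 7998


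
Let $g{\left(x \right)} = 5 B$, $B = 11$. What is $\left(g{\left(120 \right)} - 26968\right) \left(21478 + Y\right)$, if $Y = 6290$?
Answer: $-747320184$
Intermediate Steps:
$g{\left(x \right)} = 55$ ($g{\left(x \right)} = 5 \cdot 11 = 55$)
$\left(g{\left(120 \right)} - 26968\right) \left(21478 + Y\right) = \left(55 - 26968\right) \left(21478 + 6290\right) = \left(-26913\right) 27768 = -747320184$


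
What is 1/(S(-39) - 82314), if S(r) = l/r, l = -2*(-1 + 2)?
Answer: -39/3210244 ≈ -1.2149e-5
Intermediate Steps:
l = -2 (l = -2*1 = -2)
S(r) = -2/r
1/(S(-39) - 82314) = 1/(-2/(-39) - 82314) = 1/(-2*(-1/39) - 82314) = 1/(2/39 - 82314) = 1/(-3210244/39) = -39/3210244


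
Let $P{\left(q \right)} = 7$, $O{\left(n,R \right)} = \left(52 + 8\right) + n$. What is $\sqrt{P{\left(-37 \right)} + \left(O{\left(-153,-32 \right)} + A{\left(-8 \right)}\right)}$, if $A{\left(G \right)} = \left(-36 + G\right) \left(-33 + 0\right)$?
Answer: $\sqrt{1366} \approx 36.959$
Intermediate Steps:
$O{\left(n,R \right)} = 60 + n$
$A{\left(G \right)} = 1188 - 33 G$ ($A{\left(G \right)} = \left(-36 + G\right) \left(-33\right) = 1188 - 33 G$)
$\sqrt{P{\left(-37 \right)} + \left(O{\left(-153,-32 \right)} + A{\left(-8 \right)}\right)} = \sqrt{7 + \left(\left(60 - 153\right) + \left(1188 - -264\right)\right)} = \sqrt{7 + \left(-93 + \left(1188 + 264\right)\right)} = \sqrt{7 + \left(-93 + 1452\right)} = \sqrt{7 + 1359} = \sqrt{1366}$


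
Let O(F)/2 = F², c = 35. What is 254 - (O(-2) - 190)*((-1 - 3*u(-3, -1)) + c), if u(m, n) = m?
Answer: 8080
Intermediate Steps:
O(F) = 2*F²
254 - (O(-2) - 190)*((-1 - 3*u(-3, -1)) + c) = 254 - (2*(-2)² - 190)*((-1 - 3*(-3)) + 35) = 254 - (2*4 - 190)*((-1 + 9) + 35) = 254 - (8 - 190)*(8 + 35) = 254 - (-182)*43 = 254 - 1*(-7826) = 254 + 7826 = 8080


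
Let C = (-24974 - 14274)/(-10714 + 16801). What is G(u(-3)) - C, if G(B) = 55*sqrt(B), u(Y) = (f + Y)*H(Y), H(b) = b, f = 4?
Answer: 39248/6087 + 55*I*sqrt(3) ≈ 6.4478 + 95.263*I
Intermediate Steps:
u(Y) = Y*(4 + Y) (u(Y) = (4 + Y)*Y = Y*(4 + Y))
C = -39248/6087 ≈ -6.4478
G(u(-3)) - C = 55*sqrt(-3*(4 - 3)) - 1*(-39248/6087) = 55*sqrt(-3*1) + 39248/6087 = 55*sqrt(-3) + 39248/6087 = 55*(I*sqrt(3)) + 39248/6087 = 55*I*sqrt(3) + 39248/6087 = 39248/6087 + 55*I*sqrt(3)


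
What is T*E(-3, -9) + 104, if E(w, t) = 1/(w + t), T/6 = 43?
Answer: 165/2 ≈ 82.500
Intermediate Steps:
T = 258 (T = 6*43 = 258)
E(w, t) = 1/(t + w)
T*E(-3, -9) + 104 = 258/(-9 - 3) + 104 = 258/(-12) + 104 = 258*(-1/12) + 104 = -43/2 + 104 = 165/2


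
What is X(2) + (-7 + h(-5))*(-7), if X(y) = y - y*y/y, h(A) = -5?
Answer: 84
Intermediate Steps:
X(y) = 0 (X(y) = y - y²/y = y - y = 0)
X(2) + (-7 + h(-5))*(-7) = 0 + (-7 - 5)*(-7) = 0 - 12*(-7) = 0 + 84 = 84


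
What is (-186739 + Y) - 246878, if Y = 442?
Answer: -433175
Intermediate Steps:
(-186739 + Y) - 246878 = (-186739 + 442) - 246878 = -186297 - 246878 = -433175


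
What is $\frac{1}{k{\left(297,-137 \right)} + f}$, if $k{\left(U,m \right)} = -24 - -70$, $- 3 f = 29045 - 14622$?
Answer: $- \frac{3}{14285} \approx -0.00021001$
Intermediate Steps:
$f = - \frac{14423}{3}$ ($f = - \frac{29045 - 14622}{3} = \left(- \frac{1}{3}\right) 14423 = - \frac{14423}{3} \approx -4807.7$)
$k{\left(U,m \right)} = 46$ ($k{\left(U,m \right)} = -24 + 70 = 46$)
$\frac{1}{k{\left(297,-137 \right)} + f} = \frac{1}{46 - \frac{14423}{3}} = \frac{1}{- \frac{14285}{3}} = - \frac{3}{14285}$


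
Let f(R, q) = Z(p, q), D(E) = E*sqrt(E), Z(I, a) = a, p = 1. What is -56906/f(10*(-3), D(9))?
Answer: -56906/27 ≈ -2107.6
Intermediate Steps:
D(E) = E**(3/2)
f(R, q) = q
-56906/f(10*(-3), D(9)) = -56906/(9**(3/2)) = -56906/27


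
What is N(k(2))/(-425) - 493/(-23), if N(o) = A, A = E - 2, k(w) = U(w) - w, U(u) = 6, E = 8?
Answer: 209387/9775 ≈ 21.421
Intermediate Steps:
k(w) = 6 - w
A = 6 (A = 8 - 2 = 6)
N(o) = 6
N(k(2))/(-425) - 493/(-23) = 6/(-425) - 493/(-23) = 6*(-1/425) - 493*(-1/23) = -6/425 + 493/23 = 209387/9775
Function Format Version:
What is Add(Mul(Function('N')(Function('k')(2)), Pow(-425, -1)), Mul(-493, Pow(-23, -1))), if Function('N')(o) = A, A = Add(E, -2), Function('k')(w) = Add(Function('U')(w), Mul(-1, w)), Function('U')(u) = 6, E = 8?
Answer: Rational(209387, 9775) ≈ 21.421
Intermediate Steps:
Function('k')(w) = Add(6, Mul(-1, w))
A = 6 (A = Add(8, -2) = 6)
Function('N')(o) = 6
Add(Mul(Function('N')(Function('k')(2)), Pow(-425, -1)), Mul(-493, Pow(-23, -1))) = Add(Mul(6, Pow(-425, -1)), Mul(-493, Pow(-23, -1))) = Add(Mul(6, Rational(-1, 425)), Mul(-493, Rational(-1, 23))) = Add(Rational(-6, 425), Rational(493, 23)) = Rational(209387, 9775)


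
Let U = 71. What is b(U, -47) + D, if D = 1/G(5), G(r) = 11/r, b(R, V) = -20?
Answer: -215/11 ≈ -19.545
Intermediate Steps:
D = 5/11 (D = 1/(11/5) = 5/11 ≈ 0.45455)
b(U, -47) + D = -20 + 5/11 = -215/11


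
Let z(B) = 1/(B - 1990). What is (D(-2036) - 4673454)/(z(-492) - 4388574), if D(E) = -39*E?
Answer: 11402432100/10892440669 ≈ 1.0468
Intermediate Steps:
z(B) = 1/(-1990 + B)
(D(-2036) - 4673454)/(z(-492) - 4388574) = (-39*(-2036) - 4673454)/(1/(-1990 - 492) - 4388574) = (79404 - 4673454)/(1/(-2482) - 4388574) = -4594050/(-1/2482 - 4388574) = -4594050/(-10892440669/2482) = -4594050*(-2482/10892440669) = 11402432100/10892440669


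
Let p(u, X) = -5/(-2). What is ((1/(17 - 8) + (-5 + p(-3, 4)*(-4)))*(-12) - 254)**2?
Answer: 51076/9 ≈ 5675.1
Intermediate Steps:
p(u, X) = 5/2 (p(u, X) = -5*(-1/2) = 5/2)
((1/(17 - 8) + (-5 + p(-3, 4)*(-4)))*(-12) - 254)**2 = ((1/(17 - 8) + (-5 + (5/2)*(-4)))*(-12) - 254)**2 = ((1/9 + (-5 - 10))*(-12) - 254)**2 = ((1/9 - 15)*(-12) - 254)**2 = (-134/9*(-12) - 254)**2 = (536/3 - 254)**2 = (-226/3)**2 = 51076/9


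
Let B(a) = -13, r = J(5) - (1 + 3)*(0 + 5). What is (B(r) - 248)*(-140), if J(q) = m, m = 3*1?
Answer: 36540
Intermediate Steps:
m = 3
J(q) = 3
r = -17 (r = 3 - (1 + 3)*(0 + 5) = 3 - 4*5 = 3 - 1*20 = 3 - 20 = -17)
(B(r) - 248)*(-140) = (-13 - 248)*(-140) = -261*(-140) = 36540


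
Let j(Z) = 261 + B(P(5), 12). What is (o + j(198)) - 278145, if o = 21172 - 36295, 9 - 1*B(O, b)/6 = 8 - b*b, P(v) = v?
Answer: -292137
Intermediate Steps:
B(O, b) = 6 + 6*b² (B(O, b) = 54 - 6*(8 - b*b) = 54 - 6*(8 - b²) = 54 + (-48 + 6*b²) = 6 + 6*b²)
o = -15123
j(Z) = 1131 (j(Z) = 261 + (6 + 6*12²) = 261 + (6 + 6*144) = 261 + (6 + 864) = 261 + 870 = 1131)
(o + j(198)) - 278145 = (-15123 + 1131) - 278145 = -13992 - 278145 = -292137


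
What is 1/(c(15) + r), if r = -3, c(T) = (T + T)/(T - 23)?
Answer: -4/27 ≈ -0.14815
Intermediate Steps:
c(T) = 2*T/(-23 + T) (c(T) = (2*T)/(-23 + T) = 2*T/(-23 + T))
1/(c(15) + r) = 1/(2*15/(-23 + 15) - 3) = 1/(2*15/(-8) - 3) = 1/(2*15*(-⅛) - 3) = 1/(-15/4 - 3) = 1/(-27/4) = -4/27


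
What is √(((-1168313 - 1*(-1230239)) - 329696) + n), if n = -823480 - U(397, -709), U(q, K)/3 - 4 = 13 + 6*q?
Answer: I*√1098447 ≈ 1048.1*I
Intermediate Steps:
U(q, K) = 51 + 18*q (U(q, K) = 12 + 3*(13 + 6*q) = 12 + (39 + 18*q) = 51 + 18*q)
n = -830677 (n = -823480 - (51 + 18*397) = -823480 - (51 + 7146) = -823480 - 1*7197 = -823480 - 7197 = -830677)
√(((-1168313 - 1*(-1230239)) - 329696) + n) = √(((-1168313 - 1*(-1230239)) - 329696) - 830677) = √(((-1168313 + 1230239) - 329696) - 830677) = √((61926 - 329696) - 830677) = √(-267770 - 830677) = √(-1098447) = I*√1098447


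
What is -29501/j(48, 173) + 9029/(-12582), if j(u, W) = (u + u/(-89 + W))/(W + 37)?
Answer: -13640999885/106947 ≈ -1.2755e+5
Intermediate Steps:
j(u, W) = (u + u/(-89 + W))/(37 + W)
-29501/j(48, 173) + 9029/(-12582) = -29501*(-3293 + 173**2 - 52*173)/(48*(-88 + 173)) + 9029/(-12582) = -29501/(48*85/(-3293 + 29929 - 8996)) + 9029*(-1/12582) = -29501/(48*85/17640) - 9029/12582 = -29501/(48*(1/17640)*85) - 9029/12582 = -29501/34/147 - 9029/12582 = -29501*147/34 - 9029/12582 = -4336647/34 - 9029/12582 = -13640999885/106947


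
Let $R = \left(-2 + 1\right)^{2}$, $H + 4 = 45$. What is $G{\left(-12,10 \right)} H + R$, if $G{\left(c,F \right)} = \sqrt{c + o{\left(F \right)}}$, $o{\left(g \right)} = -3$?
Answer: $1 + 41 i \sqrt{15} \approx 1.0 + 158.79 i$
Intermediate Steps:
$G{\left(c,F \right)} = \sqrt{-3 + c}$ ($G{\left(c,F \right)} = \sqrt{c - 3} = \sqrt{-3 + c}$)
$H = 41$ ($H = -4 + 45 = 41$)
$R = 1$ ($R = \left(-1\right)^{2} = 1$)
$G{\left(-12,10 \right)} H + R = \sqrt{-3 - 12} \cdot 41 + 1 = \sqrt{-15} \cdot 41 + 1 = i \sqrt{15} \cdot 41 + 1 = 41 i \sqrt{15} + 1 = 1 + 41 i \sqrt{15}$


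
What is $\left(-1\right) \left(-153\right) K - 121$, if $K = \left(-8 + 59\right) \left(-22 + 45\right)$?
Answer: $179348$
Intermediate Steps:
$K = 1173$ ($K = 51 \cdot 23 = 1173$)
$\left(-1\right) \left(-153\right) K - 121 = \left(-1\right) \left(-153\right) 1173 - 121 = 153 \cdot 1173 - 121 = 179469 - 121 = 179348$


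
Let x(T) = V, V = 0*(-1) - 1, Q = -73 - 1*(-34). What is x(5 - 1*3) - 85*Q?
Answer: 3314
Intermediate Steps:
Q = -39 (Q = -73 + 34 = -39)
V = -1 (V = 0 - 1 = -1)
x(T) = -1
x(5 - 1*3) - 85*Q = -1 - 85*(-39) = -1 + 3315 = 3314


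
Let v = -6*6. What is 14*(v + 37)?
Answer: 14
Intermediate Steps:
v = -36
14*(v + 37) = 14*(-36 + 37) = 14*1 = 14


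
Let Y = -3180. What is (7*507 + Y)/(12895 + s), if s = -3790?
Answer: 123/3035 ≈ 0.040527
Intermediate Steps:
(7*507 + Y)/(12895 + s) = (7*507 - 3180)/(12895 - 3790) = (3549 - 3180)/9105 = 369*(1/9105) = 123/3035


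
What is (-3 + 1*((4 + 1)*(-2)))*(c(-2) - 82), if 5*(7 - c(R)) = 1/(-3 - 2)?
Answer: 24362/25 ≈ 974.48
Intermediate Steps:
c(R) = 176/25 (c(R) = 7 - 1/(5*(-3 - 2)) = 7 - 1/5/(-5) = 7 - 1/5*(-1/5) = 7 + 1/25 = 176/25)
(-3 + 1*((4 + 1)*(-2)))*(c(-2) - 82) = (-3 + 1*((4 + 1)*(-2)))*(176/25 - 82) = (-3 + 1*(5*(-2)))*(-1874/25) = (-3 + 1*(-10))*(-1874/25) = (-3 - 10)*(-1874/25) = -13*(-1874/25) = 24362/25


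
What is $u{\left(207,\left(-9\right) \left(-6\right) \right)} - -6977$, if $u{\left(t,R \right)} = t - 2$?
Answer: $7182$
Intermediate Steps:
$u{\left(t,R \right)} = -2 + t$
$u{\left(207,\left(-9\right) \left(-6\right) \right)} - -6977 = \left(-2 + 207\right) - -6977 = 205 + 6977 = 7182$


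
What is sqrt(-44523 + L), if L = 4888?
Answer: I*sqrt(39635) ≈ 199.09*I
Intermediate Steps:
sqrt(-44523 + L) = sqrt(-44523 + 4888) = sqrt(-39635) = I*sqrt(39635)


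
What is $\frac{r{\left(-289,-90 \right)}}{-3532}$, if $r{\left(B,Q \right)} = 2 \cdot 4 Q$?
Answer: $\frac{180}{883} \approx 0.20385$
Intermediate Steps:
$r{\left(B,Q \right)} = 8 Q$
$\frac{r{\left(-289,-90 \right)}}{-3532} = \frac{8 \left(-90\right)}{-3532} = \left(-720\right) \left(- \frac{1}{3532}\right) = \frac{180}{883}$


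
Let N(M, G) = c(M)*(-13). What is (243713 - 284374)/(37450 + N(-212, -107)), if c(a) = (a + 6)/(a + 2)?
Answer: -4269405/3930911 ≈ -1.0861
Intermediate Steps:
c(a) = (6 + a)/(2 + a)
N(M, G) = -13*(6 + M)/(2 + M) (N(M, G) = ((6 + M)/(2 + M))*(-13) = -13*(6 + M)/(2 + M))
(243713 - 284374)/(37450 + N(-212, -107)) = (243713 - 284374)/(37450 + 13*(-6 - 1*(-212))/(2 - 212)) = -40661/(37450 + 13*(-6 + 212)/(-210)) = -40661/(37450 + 13*(-1/210)*206) = -40661/(37450 - 1339/105) = -40661/3930911/105 = -40661*105/3930911 = -4269405/3930911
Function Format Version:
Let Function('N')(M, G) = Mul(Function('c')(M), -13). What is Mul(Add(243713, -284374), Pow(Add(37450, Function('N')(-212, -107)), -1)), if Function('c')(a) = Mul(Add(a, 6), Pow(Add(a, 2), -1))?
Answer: Rational(-4269405, 3930911) ≈ -1.0861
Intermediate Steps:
Function('c')(a) = Mul(Pow(Add(2, a), -1), Add(6, a)) (Function('c')(a) = Mul(Add(6, a), Pow(Add(2, a), -1)) = Mul(Pow(Add(2, a), -1), Add(6, a)))
Function('N')(M, G) = Mul(-13, Pow(Add(2, M), -1), Add(6, M)) (Function('N')(M, G) = Mul(Mul(Pow(Add(2, M), -1), Add(6, M)), -13) = Mul(-13, Pow(Add(2, M), -1), Add(6, M)))
Mul(Add(243713, -284374), Pow(Add(37450, Function('N')(-212, -107)), -1)) = Mul(Add(243713, -284374), Pow(Add(37450, Mul(13, Pow(Add(2, -212), -1), Add(-6, Mul(-1, -212)))), -1)) = Mul(-40661, Pow(Add(37450, Mul(13, Pow(-210, -1), Add(-6, 212))), -1)) = Mul(-40661, Pow(Add(37450, Mul(13, Rational(-1, 210), 206)), -1)) = Mul(-40661, Pow(Add(37450, Rational(-1339, 105)), -1)) = Mul(-40661, Pow(Rational(3930911, 105), -1)) = Mul(-40661, Rational(105, 3930911)) = Rational(-4269405, 3930911)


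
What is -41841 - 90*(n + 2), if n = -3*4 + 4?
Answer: -41301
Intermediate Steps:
n = -8 (n = -12 + 4 = -8)
-41841 - 90*(n + 2) = -41841 - 90*(-8 + 2) = -41841 - 90*(-6) = -41841 + 540 = -41301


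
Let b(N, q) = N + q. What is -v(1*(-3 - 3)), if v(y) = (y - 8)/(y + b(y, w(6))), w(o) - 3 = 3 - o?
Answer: -7/6 ≈ -1.1667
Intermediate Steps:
w(o) = 6 - o (w(o) = 3 + (3 - o) = 6 - o)
v(y) = (-8 + y)/(2*y) (v(y) = (y - 8)/(y + (y + (6 - 1*6))) = (-8 + y)/(y + (y + (6 - 6))) = (-8 + y)/(y + (y + 0)) = (-8 + y)/(y + y) = (-8 + y)/((2*y)) = (-8 + y)*(1/(2*y)) = (-8 + y)/(2*y))
-v(1*(-3 - 3)) = -(-8 + 1*(-3 - 3))/(2*(1*(-3 - 3))) = -(-8 + 1*(-6))/(2*(1*(-6))) = -(-8 - 6)/(2*(-6)) = -(-1)*(-14)/(2*6) = -1*7/6 = -7/6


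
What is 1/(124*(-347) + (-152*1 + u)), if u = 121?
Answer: -1/43059 ≈ -2.3224e-5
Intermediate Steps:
1/(124*(-347) + (-152*1 + u)) = 1/(124*(-347) + (-152*1 + 121)) = 1/(-43028 + (-152 + 121)) = 1/(-43028 - 31) = 1/(-43059) = -1/43059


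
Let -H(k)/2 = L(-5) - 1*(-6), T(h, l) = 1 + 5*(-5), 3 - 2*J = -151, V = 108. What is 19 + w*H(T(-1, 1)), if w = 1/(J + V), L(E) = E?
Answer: 3513/185 ≈ 18.989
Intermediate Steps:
J = 77 (J = 3/2 - 1/2*(-151) = 3/2 + 151/2 = 77)
T(h, l) = -24 (T(h, l) = 1 - 25 = -24)
H(k) = -2 (H(k) = -2*(-5 - 1*(-6)) = -2*(-5 + 6) = -2*1 = -2)
w = 1/185 (w = 1/(77 + 108) = 1/185 ≈ 0.0054054)
19 + w*H(T(-1, 1)) = 19 + (1/185)*(-2) = 19 - 2/185 = 3513/185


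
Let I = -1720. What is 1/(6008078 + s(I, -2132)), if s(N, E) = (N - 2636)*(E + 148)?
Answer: 1/14650382 ≈ 6.8258e-8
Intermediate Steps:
s(N, E) = (-2636 + N)*(148 + E)
1/(6008078 + s(I, -2132)) = 1/(6008078 + (-390128 - 2636*(-2132) + 148*(-1720) - 2132*(-1720))) = 1/(6008078 + (-390128 + 5619952 - 254560 + 3667040)) = 1/(6008078 + 8642304) = 1/14650382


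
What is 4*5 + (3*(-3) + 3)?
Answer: 14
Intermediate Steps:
4*5 + (3*(-3) + 3) = 20 + (-9 + 3) = 20 - 6 = 14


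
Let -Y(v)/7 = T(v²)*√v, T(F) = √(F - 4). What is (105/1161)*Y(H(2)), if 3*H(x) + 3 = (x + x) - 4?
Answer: 245*√3/387 ≈ 1.0965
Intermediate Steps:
T(F) = √(-4 + F)
H(x) = -7/3 + 2*x/3 (H(x) = -1 + ((x + x) - 4)/3 = -1 + (2*x - 4)/3 = -1 + (-4 + 2*x)/3 = -1 + (-4/3 + 2*x/3) = -7/3 + 2*x/3)
Y(v) = -7*√v*√(-4 + v²) (Y(v) = -7*√(-4 + v²)*√v = -7*√v*√(-4 + v²))
(105/1161)*Y(H(2)) = (105/1161)*(-7*√(-7/3 + (⅔)*2)*√(-4 + (-7/3 + (⅔)*2)²)) = (105*(1/1161))*(-7*√(-7/3 + 4/3)*√(-4 + (-7/3 + 4/3)²)) = 35*(-7*√(-1)*√(-4 + (-1)²))/387 = 35*(-7*I*√(-4 + 1))/387 = 35*(-7*I*√(-3))/387 = 35*(-7*I*I*√3)/387 = 35*(7*√3)/387 = 245*√3/387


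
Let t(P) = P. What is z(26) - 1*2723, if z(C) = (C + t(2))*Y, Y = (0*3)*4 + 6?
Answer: -2555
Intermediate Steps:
Y = 6 (Y = 0*4 + 6 = 0 + 6 = 6)
z(C) = 12 + 6*C (z(C) = (C + 2)*6 = (2 + C)*6 = 12 + 6*C)
z(26) - 1*2723 = (12 + 6*26) - 1*2723 = (12 + 156) - 2723 = 168 - 2723 = -2555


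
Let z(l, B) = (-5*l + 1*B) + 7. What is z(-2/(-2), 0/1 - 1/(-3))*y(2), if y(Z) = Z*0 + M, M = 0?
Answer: 0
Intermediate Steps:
z(l, B) = 7 + B - 5*l (z(l, B) = (-5*l + B) + 7 = (B - 5*l) + 7 = 7 + B - 5*l)
y(Z) = 0 (y(Z) = Z*0 + 0 = 0 + 0 = 0)
z(-2/(-2), 0/1 - 1/(-3))*y(2) = (7 + (0/1 - 1/(-3)) - (-10)/(-2))*0 = (7 + (0*1 - 1*(-1/3)) - (-10)*(-1)/2)*0 = (7 + (0 + 1/3) - 5*1)*0 = (7 + 1/3 - 5)*0 = (7/3)*0 = 0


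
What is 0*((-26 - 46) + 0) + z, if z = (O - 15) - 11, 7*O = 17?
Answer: -165/7 ≈ -23.571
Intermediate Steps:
O = 17/7 (O = (1/7)*17 = 17/7 ≈ 2.4286)
z = -165/7 (z = (17/7 - 15) - 11 = -88/7 - 11 = -165/7 ≈ -23.571)
0*((-26 - 46) + 0) + z = 0*((-26 - 46) + 0) - 165/7 = 0*(-72 + 0) - 165/7 = 0*(-72) - 165/7 = 0 - 165/7 = -165/7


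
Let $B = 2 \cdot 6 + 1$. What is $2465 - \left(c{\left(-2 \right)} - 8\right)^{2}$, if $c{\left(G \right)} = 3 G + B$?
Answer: $2464$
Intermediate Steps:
$B = 13$ ($B = 12 + 1 = 13$)
$c{\left(G \right)} = 13 + 3 G$ ($c{\left(G \right)} = 3 G + 13 = 13 + 3 G$)
$2465 - \left(c{\left(-2 \right)} - 8\right)^{2} = 2465 - \left(\left(13 + 3 \left(-2\right)\right) - 8\right)^{2} = 2465 - \left(\left(13 - 6\right) - 8\right)^{2} = 2465 - \left(7 - 8\right)^{2} = 2465 - \left(-1\right)^{2} = 2465 - 1 = 2464$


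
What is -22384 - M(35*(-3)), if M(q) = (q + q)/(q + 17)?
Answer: -985001/44 ≈ -22386.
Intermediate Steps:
M(q) = 2*q/(17 + q) (M(q) = (2*q)/(17 + q) = 2*q/(17 + q))
-22384 - M(35*(-3)) = -22384 - 2*35*(-3)/(17 + 35*(-3)) = -22384 - 2*(-105)/(17 - 105) = -22384 - 2*(-105)/(-88) = -22384 - 2*(-105)*(-1)/88 = -22384 - 1*105/44 = -22384 - 105/44 = -985001/44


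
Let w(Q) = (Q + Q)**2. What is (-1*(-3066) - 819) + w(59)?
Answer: 16171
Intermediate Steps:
w(Q) = 4*Q**2 (w(Q) = (2*Q)**2 = 4*Q**2)
(-1*(-3066) - 819) + w(59) = (-1*(-3066) - 819) + 4*59**2 = (3066 - 819) + 4*3481 = 2247 + 13924 = 16171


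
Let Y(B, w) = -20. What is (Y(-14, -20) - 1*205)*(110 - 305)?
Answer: 43875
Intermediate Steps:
(Y(-14, -20) - 1*205)*(110 - 305) = (-20 - 1*205)*(110 - 305) = (-20 - 205)*(-195) = -225*(-195) = 43875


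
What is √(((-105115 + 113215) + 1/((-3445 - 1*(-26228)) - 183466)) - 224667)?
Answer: I*√5591549109803946/160683 ≈ 465.37*I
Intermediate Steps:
√(((-105115 + 113215) + 1/((-3445 - 1*(-26228)) - 183466)) - 224667) = √((8100 + 1/((-3445 + 26228) - 183466)) - 224667) = √((8100 + 1/(22783 - 183466)) - 224667) = √((8100 + 1/(-160683)) - 224667) = √((8100 - 1/160683) - 224667) = √(1301532299/160683 - 224667) = √(-34798635262/160683) = I*√5591549109803946/160683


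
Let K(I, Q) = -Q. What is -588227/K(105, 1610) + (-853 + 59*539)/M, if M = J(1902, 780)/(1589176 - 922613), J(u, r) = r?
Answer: 110709378309/4186 ≈ 2.6448e+7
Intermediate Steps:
M = 780/666563 (M = 780/(1589176 - 922613) = 780/666563 ≈ 0.0011702)
-588227/K(105, 1610) + (-853 + 59*539)/M = -588227/((-1*1610)) + (-853 + 59*539)/(780/666563) = -588227/(-1610) + (-853 + 31801)*(666563/780) = -588227*(-1/1610) + 30948*(666563/780) = 588227/1610 + 1719065977/65 = 110709378309/4186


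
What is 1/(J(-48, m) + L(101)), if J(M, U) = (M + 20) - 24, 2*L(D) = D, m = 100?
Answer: -⅔ ≈ -0.66667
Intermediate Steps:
L(D) = D/2
J(M, U) = -4 + M (J(M, U) = (20 + M) - 24 = -4 + M)
1/(J(-48, m) + L(101)) = 1/((-4 - 48) + (½)*101) = 1/(-52 + 101/2) = 1/(-3/2) = -⅔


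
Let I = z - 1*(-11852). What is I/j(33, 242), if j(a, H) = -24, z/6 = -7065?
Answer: 15269/12 ≈ 1272.4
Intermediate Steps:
z = -42390 (z = 6*(-7065) = -42390)
I = -30538 (I = -42390 - 1*(-11852) = -42390 + 11852 = -30538)
I/j(33, 242) = -30538/(-24) = -30538*(-1/24) = 15269/12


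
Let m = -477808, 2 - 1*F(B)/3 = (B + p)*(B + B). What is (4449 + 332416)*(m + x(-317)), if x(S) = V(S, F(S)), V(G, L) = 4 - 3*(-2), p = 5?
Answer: -160953423270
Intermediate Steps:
F(B) = 6 - 6*B*(5 + B) (F(B) = 6 - 3*(B + 5)*(B + B) = 6 - 3*(5 + B)*2*B = 6 - 6*B*(5 + B))
V(G, L) = 10 (V(G, L) = 4 + 6 = 10)
x(S) = 10
(4449 + 332416)*(m + x(-317)) = (4449 + 332416)*(-477808 + 10) = 336865*(-477798) = -160953423270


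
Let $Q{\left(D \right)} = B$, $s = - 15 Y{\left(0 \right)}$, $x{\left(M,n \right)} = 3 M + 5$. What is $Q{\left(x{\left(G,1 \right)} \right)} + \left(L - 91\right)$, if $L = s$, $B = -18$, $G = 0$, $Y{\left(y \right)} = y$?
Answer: $-109$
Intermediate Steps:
$x{\left(M,n \right)} = 5 + 3 M$
$s = 0$ ($s = \left(-15\right) 0 = 0$)
$L = 0$
$Q{\left(D \right)} = -18$
$Q{\left(x{\left(G,1 \right)} \right)} + \left(L - 91\right) = -18 + \left(0 - 91\right) = -18 - 91 = -109$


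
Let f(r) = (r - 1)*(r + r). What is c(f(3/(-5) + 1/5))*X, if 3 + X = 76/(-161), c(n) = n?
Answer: -2236/575 ≈ -3.8887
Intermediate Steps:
f(r) = 2*r*(-1 + r) (f(r) = (-1 + r)*(2*r) = 2*r*(-1 + r))
X = -559/161 (X = -3 + 76/(-161) = -3 + 76*(-1/161) = -3 - 76/161 = -559/161 ≈ -3.4720)
c(f(3/(-5) + 1/5))*X = (2*(3/(-5) + 1/5)*(-1 + (3/(-5) + 1/5)))*(-559/161) = (2*(3*(-⅕) + 1*(⅕))*(-1 + (3*(-⅕) + 1*(⅕))))*(-559/161) = (2*(-⅗ + ⅕)*(-1 + (-⅗ + ⅕)))*(-559/161) = (2*(-⅖)*(-1 - ⅖))*(-559/161) = (2*(-⅖)*(-7/5))*(-559/161) = (28/25)*(-559/161) = -2236/575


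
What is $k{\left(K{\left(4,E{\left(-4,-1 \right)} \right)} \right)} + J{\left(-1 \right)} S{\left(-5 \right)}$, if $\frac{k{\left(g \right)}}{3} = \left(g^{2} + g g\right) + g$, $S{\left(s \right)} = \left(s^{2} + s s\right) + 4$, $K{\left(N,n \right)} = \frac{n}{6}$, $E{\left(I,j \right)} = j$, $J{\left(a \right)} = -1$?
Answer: $- \frac{163}{3} \approx -54.333$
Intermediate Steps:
$K{\left(N,n \right)} = \frac{n}{6}$ ($K{\left(N,n \right)} = n \frac{1}{6} = \frac{n}{6}$)
$S{\left(s \right)} = 4 + 2 s^{2}$ ($S{\left(s \right)} = \left(s^{2} + s^{2}\right) + 4 = 2 s^{2} + 4 = 4 + 2 s^{2}$)
$k{\left(g \right)} = 3 g + 6 g^{2}$ ($k{\left(g \right)} = 3 \left(\left(g^{2} + g g\right) + g\right) = 3 \left(\left(g^{2} + g^{2}\right) + g\right) = 3 \left(2 g^{2} + g\right) = 3 \left(g + 2 g^{2}\right) = 3 g + 6 g^{2}$)
$k{\left(K{\left(4,E{\left(-4,-1 \right)} \right)} \right)} + J{\left(-1 \right)} S{\left(-5 \right)} = 3 \cdot \frac{1}{6} \left(-1\right) \left(1 + 2 \cdot \frac{1}{6} \left(-1\right)\right) - \left(4 + 2 \left(-5\right)^{2}\right) = 3 \left(- \frac{1}{6}\right) \left(1 + 2 \left(- \frac{1}{6}\right)\right) - \left(4 + 2 \cdot 25\right) = 3 \left(- \frac{1}{6}\right) \left(1 - \frac{1}{3}\right) - \left(4 + 50\right) = 3 \left(- \frac{1}{6}\right) \frac{2}{3} - 54 = - \frac{1}{3} - 54 = - \frac{163}{3}$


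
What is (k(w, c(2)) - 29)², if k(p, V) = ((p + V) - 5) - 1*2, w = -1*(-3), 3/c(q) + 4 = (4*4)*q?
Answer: 848241/784 ≈ 1081.9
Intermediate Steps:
c(q) = 3/(-4 + 16*q) (c(q) = 3/(-4 + (4*4)*q) = 3/(-4 + 16*q))
w = 3
k(p, V) = -7 + V + p (k(p, V) = ((V + p) - 5) - 2 = (-5 + V + p) - 2 = -7 + V + p)
(k(w, c(2)) - 29)² = ((-7 + 3/(4*(-1 + 4*2)) + 3) - 29)² = ((-7 + 3/(4*(-1 + 8)) + 3) - 29)² = ((-7 + (¾)/7 + 3) - 29)² = ((-7 + (¾)*(⅐) + 3) - 29)² = ((-7 + 3/28 + 3) - 29)² = (-109/28 - 29)² = (-921/28)² = 848241/784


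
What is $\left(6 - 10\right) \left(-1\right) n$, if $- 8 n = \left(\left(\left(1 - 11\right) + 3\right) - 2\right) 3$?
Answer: $\frac{27}{2} \approx 13.5$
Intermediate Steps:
$n = \frac{27}{8}$ ($n = - \frac{\left(\left(\left(1 - 11\right) + 3\right) - 2\right) 3}{8} = - \frac{\left(\left(-10 + 3\right) - 2\right) 3}{8} = - \frac{\left(-7 - 2\right) 3}{8} = - \frac{\left(-9\right) 3}{8} = \left(- \frac{1}{8}\right) \left(-27\right) = \frac{27}{8} \approx 3.375$)
$\left(6 - 10\right) \left(-1\right) n = \left(6 - 10\right) \left(-1\right) \frac{27}{8} = \left(-4\right) \left(-1\right) \frac{27}{8} = 4 \cdot \frac{27}{8} = \frac{27}{2}$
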